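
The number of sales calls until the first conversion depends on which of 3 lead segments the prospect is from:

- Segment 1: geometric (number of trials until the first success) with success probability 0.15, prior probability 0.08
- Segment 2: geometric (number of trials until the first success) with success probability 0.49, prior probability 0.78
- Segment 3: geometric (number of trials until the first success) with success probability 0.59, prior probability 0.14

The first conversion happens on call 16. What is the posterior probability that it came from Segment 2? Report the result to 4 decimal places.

Apply Bayes' rule: the posterior for each component is proportional to its prior times its likelihood at x.
Component likelihoods at x = 16:
  f_1 = 0.0131031
  f_2 = 2.01256e-05
  f_3 = 9.17508e-07
Prior × likelihood for each component:
  π_1·f_1 = 0.08 × 0.0131031 = 0.00104825
  π_2·f_2 = 0.78 × 2.01256e-05 = 1.5698e-05
  π_3·f_3 = 0.14 × 9.17508e-07 = 1.28451e-07
Evidence: 0.00104825 + 1.5698e-05 + 1.28451e-07 = 0.00106408
P(Segment 2 | data) = 1.5698e-05 / 0.00106408 ≈ 0.0148

0.0148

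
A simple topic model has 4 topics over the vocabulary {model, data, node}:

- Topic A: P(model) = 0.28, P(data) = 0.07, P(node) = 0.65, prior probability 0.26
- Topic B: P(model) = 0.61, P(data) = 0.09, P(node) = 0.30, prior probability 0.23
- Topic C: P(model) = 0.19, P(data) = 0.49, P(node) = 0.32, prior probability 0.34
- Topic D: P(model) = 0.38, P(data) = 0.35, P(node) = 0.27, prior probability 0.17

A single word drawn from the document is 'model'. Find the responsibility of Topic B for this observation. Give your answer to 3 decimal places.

Posterior ∝ prior × likelihood, so P(k | x) ∝ P(Z=k) f_k(x); normalise over all components.
Evaluate each component's likelihood at the observed value:
  L_A = P(model | comp) = 0.28
  L_B = P(model | comp) = 0.61
  L_C = P(model | comp) = 0.19
  L_D = P(model | comp) = 0.38
Unnormalised posteriors:
  P(Z=A)·L_A = 0.26 × 0.28 = 0.0728
  P(Z=B)·L_B = 0.23 × 0.61 = 0.1403
  P(Z=C)·L_C = 0.34 × 0.19 = 0.0646
  P(Z=D)·L_D = 0.17 × 0.38 = 0.0646
Evidence: 0.0728 + 0.1403 + 0.0646 + 0.0646 = 0.3423
P(Topic B | 'model') ≈ 0.410

0.410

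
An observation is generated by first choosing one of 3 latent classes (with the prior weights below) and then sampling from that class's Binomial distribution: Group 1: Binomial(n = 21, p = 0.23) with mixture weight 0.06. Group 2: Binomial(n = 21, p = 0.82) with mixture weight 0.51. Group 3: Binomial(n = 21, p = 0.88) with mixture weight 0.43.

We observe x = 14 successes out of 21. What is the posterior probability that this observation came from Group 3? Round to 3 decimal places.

Apply Bayes' rule: the posterior for each component is proportional to its prior times its likelihood at x.
Component likelihoods at x = 14 successes out of 21:
  p_1 = 2.16337e-05
  p_2 = 0.0442391
  p_3 = 0.00695875
Multiply by the mixture weights:
  P(Z=1)·p_1 = 0.06 × 2.16337e-05 = 1.29802e-06
  P(Z=2)·p_2 = 0.51 × 0.0442391 = 0.022562
  P(Z=3)·p_3 = 0.43 × 0.00695875 = 0.00299226
Denominator: 1.29802e-06 + 0.022562 + 0.00299226 = 0.0255555
So the posterior for Group 3 is 0.00299226 / 0.0255555 ≈ 0.117.

0.117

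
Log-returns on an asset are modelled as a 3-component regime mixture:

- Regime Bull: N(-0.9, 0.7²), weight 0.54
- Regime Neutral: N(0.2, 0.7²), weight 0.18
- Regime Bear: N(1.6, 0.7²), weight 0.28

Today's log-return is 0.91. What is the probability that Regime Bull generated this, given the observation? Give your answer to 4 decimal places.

The responsibility of component k is π_k f_k(x) divided by Σ_j π_j f_j(x).
Component likelihoods at x = 0.91:
  f_Bull = (1/(0.7·√(2π)))·exp(−(0.91−-0.9)²/(2·0.7²)) = 0.569918·exp(-3.34296) = 0.0201365
  f_Neutral = (1/(0.7·√(2π)))·exp(−(0.91−0.2)²/(2·0.7²)) = 0.569918·exp(-0.51439) = 0.340735
  f_Bear = (1/(0.7·√(2π)))·exp(−(0.91−1.6)²/(2·0.7²)) = 0.569918·exp(-0.48582) = 0.35061
Multiply by the mixture weights:
  π_Bull·f_Bull = 0.54 × 0.0201365 = 0.0108737
  π_Neutral·f_Neutral = 0.18 × 0.340735 = 0.0613322
  π_Bear·f_Bear = 0.28 × 0.35061 = 0.0981709
Evidence: 0.0108737 + 0.0613322 + 0.0981709 = 0.170377
Responsibility of Regime Bull: 0.0108737 / 0.170377 ≈ 0.0638

0.0638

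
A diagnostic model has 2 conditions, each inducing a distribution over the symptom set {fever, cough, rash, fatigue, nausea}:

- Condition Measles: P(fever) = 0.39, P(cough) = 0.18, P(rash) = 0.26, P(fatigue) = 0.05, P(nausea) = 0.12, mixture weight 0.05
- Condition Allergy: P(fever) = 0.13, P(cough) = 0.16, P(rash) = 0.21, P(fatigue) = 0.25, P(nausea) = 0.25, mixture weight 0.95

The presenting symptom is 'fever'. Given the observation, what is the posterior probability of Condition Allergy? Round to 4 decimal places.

By Bayes' theorem, P(k | x) = π_k f_k(x) / Σ_j π_j f_j(x).
Component likelihoods at x = 'fever':
  p_Measles = P(fever | comp) = 0.39
  p_Allergy = P(fever | comp) = 0.13
Prior × likelihood for each component:
  π_Measles·p_Measles = 0.05 × 0.39 = 0.0195
  π_Allergy·p_Allergy = 0.95 × 0.13 = 0.1235
Marginal: 0.0195 + 0.1235 = 0.143
So the posterior for Condition Allergy is 0.1235 / 0.143 ≈ 0.8636.

0.8636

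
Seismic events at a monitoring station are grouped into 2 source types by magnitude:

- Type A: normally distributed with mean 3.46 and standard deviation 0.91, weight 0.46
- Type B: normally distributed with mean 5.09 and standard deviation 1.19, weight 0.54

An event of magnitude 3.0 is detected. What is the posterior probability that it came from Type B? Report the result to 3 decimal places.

0.179

The responsibility of component k is π_k f_k(x) divided by Σ_j π_j f_j(x).
Evaluate each component's likelihood at the observed value:
  f_A = (1/(0.91·√(2π)))·exp(−(3.0−3.46)²/(2·0.91²)) = 0.438398·exp(-0.12776) = 0.385818
  f_B = (1/(1.19·√(2π)))·exp(−(3.0−5.09)²/(2·1.19²)) = 0.335246·exp(-1.54230) = 0.0717053
Unnormalised posteriors:
  π_A·f_A = 0.46 × 0.385818 = 0.177476
  π_B·f_B = 0.54 × 0.0717053 = 0.0387208
Denominator: 0.177476 + 0.0387208 = 0.216197
P(Type B | 3.0) = 0.0387208 / 0.216197 ≈ 0.179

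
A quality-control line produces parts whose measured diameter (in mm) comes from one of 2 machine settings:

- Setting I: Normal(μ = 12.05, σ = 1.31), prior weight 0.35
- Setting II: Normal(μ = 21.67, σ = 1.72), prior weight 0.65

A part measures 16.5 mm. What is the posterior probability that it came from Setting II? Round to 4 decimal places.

P(component k | x) = P(Z=k)·f_k(x) / marginal(x), where marginal(x) = Σ_j P(Z=j)·f_j(x).
Evaluate each component's likelihood at the observed value:
  f_I = (1/(1.31·√(2π)))·exp(−(16.5−12.05)²/(2·1.31²)) = 0.304536·exp(-5.76962) = 0.000950437
  f_II = (1/(1.72·√(2π)))·exp(−(16.5−21.67)²/(2·1.72²)) = 0.231943·exp(-4.51746) = 0.00253206
Weight by the priors:
  P(Z=I)·f_I = 0.35 × 0.000950437 = 0.000332653
  P(Z=II)·f_II = 0.65 × 0.00253206 = 0.00164584
Marginal: 0.000332653 + 0.00164584 = 0.00197849
P(Setting II | the observation) = 0.00164584 / 0.00197849 ≈ 0.8319

0.8319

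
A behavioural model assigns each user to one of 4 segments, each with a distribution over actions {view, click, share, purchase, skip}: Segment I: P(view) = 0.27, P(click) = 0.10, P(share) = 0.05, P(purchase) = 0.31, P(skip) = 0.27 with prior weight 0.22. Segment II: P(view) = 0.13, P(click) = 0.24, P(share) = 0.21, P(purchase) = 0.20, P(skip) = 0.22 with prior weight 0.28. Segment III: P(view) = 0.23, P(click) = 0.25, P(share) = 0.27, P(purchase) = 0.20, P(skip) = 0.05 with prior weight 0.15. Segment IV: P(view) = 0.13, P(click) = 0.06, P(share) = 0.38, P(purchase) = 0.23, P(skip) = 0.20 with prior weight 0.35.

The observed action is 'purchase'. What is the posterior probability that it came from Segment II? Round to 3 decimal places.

The responsibility of component k is w_k f_k(x) divided by Σ_j w_j f_j(x).
Categorical probabilities:
  p_I = P(purchase | comp) = 0.31
  p_II = P(purchase | comp) = 0.20
  p_III = P(purchase | comp) = 0.20
  p_IV = P(purchase | comp) = 0.23
Multiply by the mixture weights:
  w_I·p_I = 0.22 × 0.31 = 0.0682
  w_II·p_II = 0.28 × 0.2 = 0.056
  w_III·p_III = 0.15 × 0.2 = 0.03
  w_IV·p_IV = 0.35 × 0.23 = 0.0805
Evidence: 0.0682 + 0.056 + 0.03 + 0.0805 = 0.2347
P(Segment II | 'purchase') = 0.056 / 0.2347 ≈ 0.239

0.239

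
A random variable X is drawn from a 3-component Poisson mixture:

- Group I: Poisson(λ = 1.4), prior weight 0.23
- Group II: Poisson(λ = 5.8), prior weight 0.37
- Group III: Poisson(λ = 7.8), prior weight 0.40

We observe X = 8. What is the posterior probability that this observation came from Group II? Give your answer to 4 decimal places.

0.3897

Apply Bayes' rule: the posterior for each component is proportional to its prior times its likelihood at x.
Poisson probabilities:
  p_I = e^(−1.4)·1.4^8/8! = 9.02592e-05
  p_II = e^(−5.8)·5.8^8/8! = 0.0961602
  p_III = e^(−7.8)·7.8^8/8! = 0.139232
Prior × likelihood for each component:
  P(Z=I)·p_I = 0.23 × 9.02592e-05 = 2.07596e-05
  P(Z=II)·p_II = 0.37 × 0.0961602 = 0.0355793
  P(Z=III)·p_III = 0.40 × 0.139232 = 0.0556928
Denominator: 2.07596e-05 + 0.0355793 + 0.0556928 = 0.0912929
P(Group II | x) ≈ 0.3897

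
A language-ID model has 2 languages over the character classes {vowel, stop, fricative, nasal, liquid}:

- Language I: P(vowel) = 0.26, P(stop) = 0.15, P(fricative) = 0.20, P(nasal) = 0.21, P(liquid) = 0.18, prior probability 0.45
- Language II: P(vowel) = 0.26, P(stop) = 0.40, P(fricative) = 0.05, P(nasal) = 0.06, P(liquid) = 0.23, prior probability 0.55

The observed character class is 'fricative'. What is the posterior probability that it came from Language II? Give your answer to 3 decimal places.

The responsibility of component k is π_k f_k(x) divided by Σ_j π_j f_j(x).
Categorical probabilities:
  f_I = 0.2
  f_II = 0.05
Multiply by the mixture weights:
  π_I·f_I = 0.45 × 0.2 = 0.09
  π_II·f_II = 0.55 × 0.05 = 0.0275
Denominator: 0.09 + 0.0275 = 0.1175
P(Language II | the observation) ≈ 0.234

0.234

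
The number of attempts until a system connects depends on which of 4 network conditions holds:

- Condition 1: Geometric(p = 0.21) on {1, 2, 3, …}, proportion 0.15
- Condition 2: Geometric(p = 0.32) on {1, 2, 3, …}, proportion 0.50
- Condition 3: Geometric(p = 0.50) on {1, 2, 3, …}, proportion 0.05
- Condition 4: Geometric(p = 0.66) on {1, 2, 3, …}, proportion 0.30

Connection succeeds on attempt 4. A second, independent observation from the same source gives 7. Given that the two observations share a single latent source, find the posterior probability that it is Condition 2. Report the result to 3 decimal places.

0.659

Posterior ∝ prior × likelihood, so P(k | x) ∝ π_k f_k(x); normalise over all components.
Since both observations come from the same component, the likelihood for component k is f_k(x₁)·f_k(x₂).
  p_1 = [0.103538] × [0.0510484] = 0.00528546
  p_2 = [0.100618] × [0.0316376] = 0.00318332
  p_3 = [0.0625] × [0.0078125] = 0.000488281
  p_4 = [0.0259406] × [0.00101957] = 2.64483e-05
Weight by the priors:
  π_1·p_1 = 0.15 × 0.00528546 = 0.000792818
  π_2·p_2 = 0.50 × 0.00318332 = 0.00159166
  π_3·p_3 = 0.05 × 0.000488281 = 2.44141e-05
  π_4·p_4 = 0.30 × 2.64483e-05 = 7.9345e-06
Sum: 0.000792818 + 0.00159166 + 2.44141e-05 + 7.9345e-06 = 0.00241683
P(Condition 2 | x₁, x₂) = 0.00159166 / 0.00241683 ≈ 0.659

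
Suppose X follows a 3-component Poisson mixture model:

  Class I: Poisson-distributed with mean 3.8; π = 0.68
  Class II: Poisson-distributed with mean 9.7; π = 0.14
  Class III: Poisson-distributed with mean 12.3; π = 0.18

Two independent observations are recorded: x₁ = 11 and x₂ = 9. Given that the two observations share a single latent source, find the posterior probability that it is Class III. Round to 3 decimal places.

0.449

By Bayes' theorem, P(k | x) = π_k f_k(x) / Σ_j π_j f_j(x).
Since both observations come from the same component, the likelihood for component k is f_k(x₁)·f_k(x₂).
  p_I = [0.00133704] × [0.0101852] = 1.36181e-05
  p_II = [0.109819] × [0.128388] = 0.0140995
  p_III = [0.111168] × [0.0808278] = 0.00898544
Weight by the priors:
  π_I·p_I = 0.68 × 1.36181e-05 = 9.26028e-06
  π_II·p_II = 0.14 × 0.0140995 = 0.00197393
  π_III·p_III = 0.18 × 0.00898544 = 0.00161738
Marginal: 9.26028e-06 + 0.00197393 + 0.00161738 = 0.00360057
So the posterior for Class III is 0.00161738 / 0.00360057 ≈ 0.449.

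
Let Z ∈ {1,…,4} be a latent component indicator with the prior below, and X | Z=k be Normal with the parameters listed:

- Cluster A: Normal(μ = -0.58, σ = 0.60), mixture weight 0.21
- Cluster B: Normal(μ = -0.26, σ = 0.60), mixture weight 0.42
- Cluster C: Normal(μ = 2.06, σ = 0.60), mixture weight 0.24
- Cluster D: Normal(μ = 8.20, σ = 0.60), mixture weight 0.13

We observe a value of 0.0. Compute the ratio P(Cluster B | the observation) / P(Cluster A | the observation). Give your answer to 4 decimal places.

2.9051

The posterior odds equal the prior odds times the likelihood ratio: (w_i/w_j)·(f_i(x)/f_j(x)).
Normal densities:
  L_A = (1/(0.60·√(2π)))·exp(−(0.0−-0.58)²/(2·0.60²)) = 0.664904·exp(-0.46722) = 0.416722
  L_B = (1/(0.60·√(2π)))·exp(−(0.0−-0.26)²/(2·0.60²)) = 0.664904·exp(-0.09389) = 0.605318
  L_C = (1/(0.60·√(2π)))·exp(−(0.0−2.06)²/(2·0.60²)) = 0.664904·exp(-5.89389) = 0.00183263
  L_D = (1/(0.60·√(2π)))·exp(−(0.0−8.20)²/(2·0.60²)) = 0.664904·exp(-93.38889) = 1.83857e-41
0.254233 / 0.0875117 ≈ 2.9051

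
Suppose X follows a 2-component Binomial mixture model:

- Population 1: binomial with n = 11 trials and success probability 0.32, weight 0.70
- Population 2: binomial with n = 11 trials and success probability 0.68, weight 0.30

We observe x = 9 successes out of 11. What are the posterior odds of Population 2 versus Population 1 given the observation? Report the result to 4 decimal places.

Only the two components matter; the odds are (w_i f_i(x)) / (w_j f_j(x)).
Component likelihoods at x = 9 successes out of 11:
  L_1 = 0.000894809
  L_2 = 0.175083
Odds = (0.30/0.70) × (0.175083/0.000894809) = 0.428571 × 195.665 ≈ 83.8563

83.8563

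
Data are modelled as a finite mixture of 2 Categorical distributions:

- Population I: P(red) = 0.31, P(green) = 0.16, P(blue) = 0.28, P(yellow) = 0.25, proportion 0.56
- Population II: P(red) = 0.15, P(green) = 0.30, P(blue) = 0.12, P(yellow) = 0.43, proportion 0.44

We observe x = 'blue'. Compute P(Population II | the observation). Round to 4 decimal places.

By Bayes' theorem, P(k | x) = π_k f_k(x) / Σ_j π_j f_j(x).
Component likelihoods at x = 'blue':
  p_I = 0.28
  p_II = 0.12
Multiply by the mixture weights:
  π_I·p_I = 0.56 × 0.28 = 0.1568
  π_II·p_II = 0.44 × 0.12 = 0.0528
Evidence: 0.1568 + 0.0528 = 0.2096
P(Population II | the observation) = 0.0528 / 0.2096 ≈ 0.2519

0.2519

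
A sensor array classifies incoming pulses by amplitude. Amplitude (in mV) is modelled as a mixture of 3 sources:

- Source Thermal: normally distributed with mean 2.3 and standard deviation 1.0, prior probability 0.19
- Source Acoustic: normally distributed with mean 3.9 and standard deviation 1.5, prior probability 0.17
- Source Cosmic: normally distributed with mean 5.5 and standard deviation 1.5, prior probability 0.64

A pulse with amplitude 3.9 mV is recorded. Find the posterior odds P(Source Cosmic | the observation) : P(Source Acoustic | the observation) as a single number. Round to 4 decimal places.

Only the two components matter; the odds are (π_i f_i(x)) / (π_j f_j(x)).
Normal densities:
  L_Thermal = 0.110921
  L_Acoustic = 0.265962
  L_Cosmic = 0.150575
0.0963681 / 0.0452135 ≈ 2.1314

2.1314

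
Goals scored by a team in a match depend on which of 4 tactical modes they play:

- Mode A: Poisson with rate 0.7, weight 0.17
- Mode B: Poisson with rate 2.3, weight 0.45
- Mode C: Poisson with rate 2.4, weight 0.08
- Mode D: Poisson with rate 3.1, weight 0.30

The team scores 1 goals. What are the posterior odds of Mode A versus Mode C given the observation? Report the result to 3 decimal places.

3.393

Only the two components matter; the odds are (P(Z=i) f_i(x)) / (P(Z=j) f_j(x)).
Evaluate each component's likelihood at the observed value:
  f_A = e^(−0.7)·0.7^1/1! = 0.34761
  f_B = e^(−2.3)·2.3^1/1! = 0.230595
  f_C = e^(−2.4)·2.4^1/1! = 0.217723
  f_D = e^(−3.1)·3.1^1/1! = 0.139653
0.0590937 / 0.0174178 ≈ 3.393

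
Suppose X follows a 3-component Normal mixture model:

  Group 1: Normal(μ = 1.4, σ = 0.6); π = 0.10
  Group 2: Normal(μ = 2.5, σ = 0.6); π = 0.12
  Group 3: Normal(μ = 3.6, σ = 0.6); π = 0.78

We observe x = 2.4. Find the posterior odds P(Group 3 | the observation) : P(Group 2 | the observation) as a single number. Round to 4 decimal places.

0.8920

Only the two components matter; the odds are (π_i f_i(x)) / (π_j f_j(x)).
Component likelihoods at x = 2.4:
  p_1 = 0.165795
  p_2 = 0.655733
  p_3 = 0.0899849
Posterior odds = (π_3·p_3) / (π_2·p_2) = (0.78·0.0899849) / (0.12·0.655733) = 0.0701883 / 0.0786879 ≈ 0.8920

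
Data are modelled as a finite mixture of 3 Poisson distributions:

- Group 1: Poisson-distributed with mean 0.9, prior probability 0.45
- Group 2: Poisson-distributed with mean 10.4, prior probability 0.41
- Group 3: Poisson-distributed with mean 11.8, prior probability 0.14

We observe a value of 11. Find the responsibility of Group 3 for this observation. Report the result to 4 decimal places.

0.2525

The responsibility of component k is P(Z=k) f_k(x) divided by Σ_j P(Z=j) f_j(x).
Evaluate each component's likelihood at the observed value:
  L_1 = e^(−0.9)·0.9^11/11! = 3.19629e-09
  L_2 = e^(−10.4)·10.4^11/11! = 0.117368
  L_3 = e^(−11.8)·11.8^11/11! = 0.11611
Unnormalised posteriors:
  P(Z=1)·L_1 = 0.45 × 3.19629e-09 = 1.43833e-09
  P(Z=2)·L_2 = 0.41 × 0.117368 = 0.0481207
  P(Z=3)·L_3 = 0.14 × 0.11611 = 0.0162555
Normaliser: 1.43833e-09 + 0.0481207 + 0.0162555 = 0.0643762
P(Group 3 | data) = 0.0162555 / 0.0643762 ≈ 0.2525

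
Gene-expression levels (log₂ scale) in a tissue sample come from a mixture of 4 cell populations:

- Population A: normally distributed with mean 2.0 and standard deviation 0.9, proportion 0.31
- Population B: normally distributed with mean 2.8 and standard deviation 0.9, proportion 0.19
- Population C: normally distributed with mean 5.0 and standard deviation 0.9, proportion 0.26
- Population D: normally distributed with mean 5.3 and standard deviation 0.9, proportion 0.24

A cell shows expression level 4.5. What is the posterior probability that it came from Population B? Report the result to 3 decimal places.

By Bayes' theorem, P(k | x) = π_k f_k(x) / Σ_j π_j f_j(x).
Component likelihoods at x = 4.5:
  f_A = 0.00935726
  f_B = 0.0744574
  f_C = 0.37988
  f_D = 0.298603
Unnormalised posteriors:
  π_A·f_A = 0.31 × 0.00935726 = 0.00290075
  π_B·f_B = 0.19 × 0.0744574 = 0.0141469
  π_C·f_C = 0.26 × 0.37988 = 0.0987689
  π_D·f_D = 0.24 × 0.298603 = 0.0716648
Denominator: 0.00290075 + 0.0141469 + 0.0987689 + 0.0716648 = 0.187481
P(Population B | data) = 0.0141469 / 0.187481 ≈ 0.075

0.075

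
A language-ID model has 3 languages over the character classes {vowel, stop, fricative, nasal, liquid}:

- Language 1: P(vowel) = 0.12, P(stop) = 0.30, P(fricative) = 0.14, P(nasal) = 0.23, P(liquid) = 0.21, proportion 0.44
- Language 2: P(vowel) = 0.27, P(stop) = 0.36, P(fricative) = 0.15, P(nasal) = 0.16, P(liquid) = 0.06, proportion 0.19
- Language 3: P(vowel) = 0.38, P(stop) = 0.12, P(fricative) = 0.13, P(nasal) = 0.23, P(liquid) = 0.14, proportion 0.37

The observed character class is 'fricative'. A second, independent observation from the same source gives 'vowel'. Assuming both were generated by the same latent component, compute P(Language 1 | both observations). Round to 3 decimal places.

0.222

The responsibility of component k is P(Z=k) f_k(x) divided by Σ_j P(Z=j) f_j(x).
Since both observations come from the same component, the likelihood for component k is f_k(x₁)·f_k(x₂).
  p_1 = [0.14] × [0.12] = 0.0168
  p_2 = [0.15] × [0.27] = 0.0405
  p_3 = [0.13] × [0.38] = 0.0494
Multiply by the mixture weights:
  P(Z=1)·p_1 = 0.44 × 0.0168 = 0.007392
  P(Z=2)·p_2 = 0.19 × 0.0405 = 0.007695
  P(Z=3)·p_3 = 0.37 × 0.0494 = 0.018278
Marginal: 0.007392 + 0.007695 + 0.018278 = 0.033365
P(Language 1 | data) = 0.007392 / 0.033365 ≈ 0.222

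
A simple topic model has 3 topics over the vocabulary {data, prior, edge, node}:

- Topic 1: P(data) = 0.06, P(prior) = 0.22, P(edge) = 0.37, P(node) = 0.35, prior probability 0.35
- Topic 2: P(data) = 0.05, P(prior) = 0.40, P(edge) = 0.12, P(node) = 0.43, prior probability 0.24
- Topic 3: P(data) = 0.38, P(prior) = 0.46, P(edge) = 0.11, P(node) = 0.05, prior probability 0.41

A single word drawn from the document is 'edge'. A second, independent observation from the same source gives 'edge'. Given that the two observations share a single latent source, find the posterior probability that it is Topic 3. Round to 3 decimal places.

0.088

Posterior ∝ prior × likelihood, so P(k | x) ∝ π_k f_k(x); normalise over all components.
Since both observations come from the same component, the likelihood for component k is f_k(x₁)·f_k(x₂).
  p_1 = [0.37] × [0.37] = 0.1369
  p_2 = [0.12] × [0.12] = 0.0144
  p_3 = [0.11] × [0.11] = 0.0121
Multiply by the mixture weights:
  π_1·p_1 = 0.35 × 0.1369 = 0.047915
  π_2·p_2 = 0.24 × 0.0144 = 0.003456
  π_3·p_3 = 0.41 × 0.0121 = 0.004961
Sum: 0.047915 + 0.003456 + 0.004961 = 0.056332
Responsibility of Topic 3: 0.004961 / 0.056332 ≈ 0.088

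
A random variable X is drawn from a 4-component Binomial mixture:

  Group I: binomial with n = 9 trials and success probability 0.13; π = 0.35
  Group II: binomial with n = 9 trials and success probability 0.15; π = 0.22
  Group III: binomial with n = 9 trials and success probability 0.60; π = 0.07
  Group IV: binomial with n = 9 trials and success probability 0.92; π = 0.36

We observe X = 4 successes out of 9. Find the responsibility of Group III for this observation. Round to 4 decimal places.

0.4814

Posterior ∝ prior × likelihood, so P(k | x) ∝ P(Z=k) f_k(x); normalise over all components.
Evaluate each component's likelihood at the observed value:
  f_I = C(9,4)·0.13^4·0.87^5 = 126·0.00028561·0.498421 = 0.0179366
  f_II = C(9,4)·0.15^4·0.85^5 = 126·0.00050625·0.443705 = 0.0283029
  f_III = C(9,4)·0.60^4·0.40^5 = 126·0.1296·0.01024 = 0.167215
  f_IV = C(9,4)·0.92^4·0.08^5 = 126·0.716393·3.2768e-06 = 0.000295782
Weight by the priors:
  P(Z=I)·f_I = 0.35 × 0.0179366 = 0.00627781
  P(Z=II)·f_II = 0.22 × 0.0283029 = 0.00622663
  P(Z=III)·f_III = 0.07 × 0.167215 = 0.0117051
  P(Z=IV)·f_IV = 0.36 × 0.000295782 = 0.000106482
Sum: 0.00627781 + 0.00622663 + 0.0117051 + 0.000106482 = 0.024316
P(Group III | 4 successes out of 9) = 0.0117051 / 0.024316 ≈ 0.4814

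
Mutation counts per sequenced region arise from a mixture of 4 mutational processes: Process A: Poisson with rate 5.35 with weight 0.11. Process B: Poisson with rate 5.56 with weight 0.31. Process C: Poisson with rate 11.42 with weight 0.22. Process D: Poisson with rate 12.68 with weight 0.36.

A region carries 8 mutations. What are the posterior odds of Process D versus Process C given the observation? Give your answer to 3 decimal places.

The posterior odds equal the prior odds times the likelihood ratio: (π_i/π_j)·(f_i(x)/f_j(x)).
Component likelihoods at x = 8 mutations:
  p_A = 0.0790377
  p_B = 0.0871767
  p_C = 0.0787345
  p_D = 0.0515917
0.018573 / 0.0173216 ≈ 1.072

1.072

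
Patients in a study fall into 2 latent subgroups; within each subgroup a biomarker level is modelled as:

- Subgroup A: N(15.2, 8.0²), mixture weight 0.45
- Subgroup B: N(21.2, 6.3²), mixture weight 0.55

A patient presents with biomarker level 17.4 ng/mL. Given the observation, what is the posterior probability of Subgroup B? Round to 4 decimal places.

0.5733

By Bayes' theorem, P(k | x) = P(Z=k) f_k(x) / Σ_j P(Z=j) f_j(x).
Normal densities:
  f_A = (1/(8.0·√(2π)))·exp(−(17.4−15.2)²/(2·8.0²)) = 0.049868·exp(-0.03781) = 0.0480174
  f_B = (1/(6.3·√(2π)))·exp(−(17.4−21.2)²/(2·6.3²)) = 0.063324·exp(-0.18191) = 0.0527919
Prior × likelihood for each component:
  P(Z=A)·f_A = 0.45 × 0.0480174 = 0.0216078
  P(Z=B)·f_B = 0.55 × 0.0527919 = 0.0290355
Marginal: 0.0216078 + 0.0290355 = 0.0506433
P(Subgroup B | the observation) ≈ 0.5733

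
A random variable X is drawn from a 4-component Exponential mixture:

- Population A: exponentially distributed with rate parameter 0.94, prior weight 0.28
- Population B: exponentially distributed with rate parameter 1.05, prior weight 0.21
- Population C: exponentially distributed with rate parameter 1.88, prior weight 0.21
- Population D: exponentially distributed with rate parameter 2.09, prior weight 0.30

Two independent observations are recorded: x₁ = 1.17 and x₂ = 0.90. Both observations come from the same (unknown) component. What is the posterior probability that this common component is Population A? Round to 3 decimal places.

0.375

Posterior ∝ prior × likelihood, so P(k | x) ∝ π_k f_k(x); normalise over all components.
Since both observations come from the same component, the likelihood for component k is f_k(x₁)·f_k(x₂).
  L_A = [0.94·e^(−0.94·1.17) = 0.94·e^(−1.0998) = 0.312961] × [0.40338] = 0.126242
  L_B = [1.05·e^(−1.05·1.17) = 1.05·e^(−1.2285) = 0.307368] × [0.408114] = 0.125441
  L_C = [1.88·e^(−1.88·1.17) = 1.88·e^(−2.1996) = 0.208393] × [0.346204] = 0.0721465
  L_D = [2.09·e^(−2.09·1.17) = 2.09·e^(−2.4453) = 0.181203] × [0.318595] = 0.0577304
Weight by the priors:
  π_A·L_A = 0.28 × 0.126242 = 0.0353479
  π_B·L_B = 0.21 × 0.125441 = 0.0263426
  π_C·L_C = 0.21 × 0.0721465 = 0.0151508
  π_D·L_D = 0.30 × 0.0577304 = 0.0173191
Normaliser: 0.0353479 + 0.0263426 + 0.0151508 + 0.0173191 = 0.0941604
P(Population A | x) ≈ 0.375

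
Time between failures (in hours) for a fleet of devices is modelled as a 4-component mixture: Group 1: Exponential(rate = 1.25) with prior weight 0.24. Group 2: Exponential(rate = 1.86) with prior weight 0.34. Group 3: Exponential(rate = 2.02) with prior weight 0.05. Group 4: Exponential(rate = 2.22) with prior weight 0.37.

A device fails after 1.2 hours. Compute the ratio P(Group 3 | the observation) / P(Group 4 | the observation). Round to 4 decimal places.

0.1563

Posterior odds = (π_i f_i(x)) / (π_j f_j(x)); the normalising sum cancels.
Exponential densities:
  f_1 = 1.25·e^(−1.25·1.2) = 1.25·e^(−1.5000) = 0.278913
  f_2 = 1.86·e^(−1.86·1.2) = 1.86·e^(−2.2320) = 0.199603
  f_3 = 2.02·e^(−2.02·1.2) = 2.02·e^(−2.4240) = 0.178905
  f_4 = 2.22·e^(−2.22·1.2) = 2.22·e^(−2.6640) = 0.154665
Posterior odds = (π_3·f_3) / (π_4·f_4) = (0.05·0.178905) / (0.37·0.154665) = 0.00894523 / 0.0572261 ≈ 0.1563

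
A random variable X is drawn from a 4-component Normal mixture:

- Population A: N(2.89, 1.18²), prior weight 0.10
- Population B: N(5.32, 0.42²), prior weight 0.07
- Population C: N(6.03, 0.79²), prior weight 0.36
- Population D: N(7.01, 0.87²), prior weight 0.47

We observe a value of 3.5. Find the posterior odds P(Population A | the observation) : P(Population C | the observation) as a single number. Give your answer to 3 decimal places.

Posterior odds = (P(Z=i) f_i(x)) / (P(Z=j) f_j(x)); the normalising sum cancels.
Normal densities:
  L_A = 0.2958
  L_B = 7.94544e-05
  L_C = 0.00299347
  L_D = 0.000133929
Posterior odds = (P(Z=A)·L_A) / (P(Z=C)·L_C) = (0.10·0.2958) / (0.36·0.00299347) = 0.02958 / 0.00107765 ≈ 27.449

27.449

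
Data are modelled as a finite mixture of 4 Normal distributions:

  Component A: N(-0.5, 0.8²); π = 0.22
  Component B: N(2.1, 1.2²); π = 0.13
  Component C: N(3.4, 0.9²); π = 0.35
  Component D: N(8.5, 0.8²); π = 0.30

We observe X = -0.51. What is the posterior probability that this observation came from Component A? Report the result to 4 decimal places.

Posterior ∝ prior × likelihood, so P(k | x) ∝ π_k f_k(x); normalise over all components.
Normal densities:
  p_A = (1/(0.8·√(2π)))·exp(−(-0.51−-0.5)²/(2·0.8²)) = 0.498678·exp(-0.00008) = 0.498639
  p_B = (1/(1.2·√(2π)))·exp(−(-0.51−2.1)²/(2·1.2²)) = 0.332452·exp(-2.36531) = 0.0312239
  p_C = (1/(0.9·√(2π)))·exp(−(-0.51−3.4)²/(2·0.9²)) = 0.443269·exp(-9.43710) = 3.53336e-05
  p_D = (1/(0.8·√(2π)))·exp(−(-0.51−8.5)²/(2·0.8²)) = 0.498678·exp(-63.42195) = 1.42566e-28
Prior × likelihood for each component:
  π_A·p_A = 0.22 × 0.498639 = 0.109701
  π_B·p_B = 0.13 × 0.0312239 = 0.0040591
  π_C·p_C = 0.35 × 3.53336e-05 = 1.23668e-05
  π_D·p_D = 0.30 × 1.42566e-28 = 4.27698e-29
Marginal: 0.109701 + 0.0040591 + 1.23668e-05 + 4.27698e-29 = 0.113772
Responsibility of Component A: 0.109701 / 0.113772 ≈ 0.9642

0.9642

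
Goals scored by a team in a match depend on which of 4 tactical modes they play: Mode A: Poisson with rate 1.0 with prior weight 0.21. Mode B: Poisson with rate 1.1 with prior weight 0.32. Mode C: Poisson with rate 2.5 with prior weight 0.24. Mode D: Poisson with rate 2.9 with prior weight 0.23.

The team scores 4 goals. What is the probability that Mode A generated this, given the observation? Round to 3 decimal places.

Apply Bayes' rule: the posterior for each component is proportional to its prior times its likelihood at x.
Evaluate each component's likelihood at the observed value:
  f_A = 0.0153283
  f_B = 0.0203065
  f_C = 0.133602
  f_D = 0.162154
Weight by the priors:
  π_A·f_A = 0.21 × 0.0153283 = 0.00321895
  π_B·f_B = 0.32 × 0.0203065 = 0.00649809
  π_C·f_C = 0.24 × 0.133602 = 0.0320645
  π_D·f_D = 0.23 × 0.162154 = 0.0372953
Marginal: 0.00321895 + 0.00649809 + 0.0320645 + 0.0372953 = 0.0790768
So the posterior for Mode A is 0.00321895 / 0.0790768 ≈ 0.041.

0.041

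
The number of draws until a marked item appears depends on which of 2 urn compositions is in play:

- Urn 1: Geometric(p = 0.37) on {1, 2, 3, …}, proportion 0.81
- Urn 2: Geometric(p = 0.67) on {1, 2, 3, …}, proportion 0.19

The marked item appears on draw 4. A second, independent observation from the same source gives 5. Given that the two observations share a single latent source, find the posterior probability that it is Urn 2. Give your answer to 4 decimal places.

0.0083

The responsibility of component k is π_k f_k(x) divided by Σ_j π_j f_j(x).
Since both observations come from the same component, the likelihood for component k is f_k(x₁)·f_k(x₂).
  L_1 = [0.0925174] × [0.058286] = 0.00539246
  L_2 = [0.0240778] × [0.00794567] = 0.000191314
Prior × likelihood for each component:
  π_1·L_1 = 0.81 × 0.00539246 = 0.0043679
  π_2·L_2 = 0.19 × 0.000191314 = 3.63497e-05
Sum: 0.0043679 + 3.63497e-05 = 0.00440425
So the posterior for Urn 2 is 3.63497e-05 / 0.00440425 ≈ 0.0083.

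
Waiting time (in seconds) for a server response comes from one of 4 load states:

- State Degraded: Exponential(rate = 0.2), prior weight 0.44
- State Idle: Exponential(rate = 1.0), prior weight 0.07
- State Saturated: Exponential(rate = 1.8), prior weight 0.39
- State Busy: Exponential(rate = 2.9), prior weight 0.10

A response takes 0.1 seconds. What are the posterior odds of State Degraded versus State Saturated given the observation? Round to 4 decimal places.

0.1471

Posterior odds = (π_i f_i(x)) / (π_j f_j(x)); the normalising sum cancels.
Exponential densities:
  L_Degraded = 0.2·e^(−0.2·0.1) = 0.2·e^(−0.0200) = 0.19604
  L_Idle = 1.0·e^(−1.0·0.1) = 1.0·e^(−0.1000) = 0.904837
  L_Saturated = 1.8·e^(−1.8·0.1) = 1.8·e^(−0.1800) = 1.50349
  L_Busy = 2.9·e^(−2.9·0.1) = 2.9·e^(−0.2900) = 2.16996
Odds = (0.44/0.39) × (0.19604/1.50349) = 1.12821 × 0.13039 ≈ 0.1471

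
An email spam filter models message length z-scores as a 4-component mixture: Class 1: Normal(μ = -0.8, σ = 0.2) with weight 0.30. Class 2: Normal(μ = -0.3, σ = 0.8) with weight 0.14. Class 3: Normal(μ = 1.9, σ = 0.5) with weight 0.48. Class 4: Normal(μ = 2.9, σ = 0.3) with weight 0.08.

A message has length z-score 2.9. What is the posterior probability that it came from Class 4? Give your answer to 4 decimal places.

0.6723

By Bayes' theorem, P(k | x) = π_k f_k(x) / Σ_j π_j f_j(x).
Evaluate each component's likelihood at the observed value:
  L_1 = 9.57716e-75
  L_2 = 0.000167288
  L_3 = 0.107982
  L_4 = 1.32981
Unnormalised posteriors:
  π_1·L_1 = 0.30 × 9.57716e-75 = 2.87315e-75
  π_2·L_2 = 0.14 × 0.000167288 = 2.34203e-05
  π_3·L_3 = 0.48 × 0.107982 = 0.0518313
  π_4·L_4 = 0.08 × 1.32981 = 0.106385
Evidence: 2.87315e-75 + 2.34203e-05 + 0.0518313 + 0.106385 = 0.158239
So the posterior for Class 4 is 0.106385 / 0.158239 ≈ 0.6723.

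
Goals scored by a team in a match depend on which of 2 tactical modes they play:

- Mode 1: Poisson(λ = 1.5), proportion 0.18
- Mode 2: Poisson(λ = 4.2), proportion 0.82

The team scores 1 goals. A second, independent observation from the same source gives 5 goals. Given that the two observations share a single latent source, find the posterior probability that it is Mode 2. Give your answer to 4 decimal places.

0.9084

Posterior ∝ prior × likelihood, so P(k | x) ∝ P(Z=k) f_k(x); normalise over all components.
Since both observations come from the same component, the likelihood for component k is f_k(x₁)·f_k(x₂).
  L_1 = [0.334695] × [0.01412] = 0.00472588
  L_2 = [0.0629814] × [0.163316] = 0.0102859
Weight by the priors:
  P(Z=1)·L_1 = 0.18 × 0.00472588 = 0.000850659
  P(Z=2)·L_2 = 0.82 × 0.0102859 = 0.00843441
Sum: 0.000850659 + 0.00843441 = 0.00928507
So the posterior for Mode 2 is 0.00843441 / 0.00928507 ≈ 0.9084.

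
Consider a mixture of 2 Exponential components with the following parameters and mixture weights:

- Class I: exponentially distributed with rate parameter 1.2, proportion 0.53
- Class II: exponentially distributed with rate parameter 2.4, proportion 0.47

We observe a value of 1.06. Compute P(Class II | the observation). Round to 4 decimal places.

P(component k | x) = π_k·f_k(x) / marginal(x), where marginal(x) = Σ_j π_j·f_j(x).
Component likelihoods at x = 1.06:
  p_I = 0.336325
  p_II = 0.188524
Weight by the priors:
  π_I·p_I = 0.53 × 0.336325 = 0.178252
  π_II·p_II = 0.47 × 0.188524 = 0.0886062
Normaliser: 0.178252 + 0.0886062 = 0.266858
P(Class II | the observation) ≈ 0.3320

0.3320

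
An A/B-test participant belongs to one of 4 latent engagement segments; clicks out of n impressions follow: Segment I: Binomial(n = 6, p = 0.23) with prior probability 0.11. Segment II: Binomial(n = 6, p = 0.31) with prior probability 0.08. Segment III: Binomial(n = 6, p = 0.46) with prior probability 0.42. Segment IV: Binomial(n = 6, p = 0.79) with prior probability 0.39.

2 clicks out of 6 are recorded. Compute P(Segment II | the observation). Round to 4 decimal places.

0.1475

The responsibility of component k is π_k f_k(x) divided by Σ_j π_j f_j(x).
Binomial probabilities:
  f_I = C(6,2)·0.23^2·0.77^4 = 15·0.0529·0.35153 = 0.278939
  f_II = C(6,2)·0.31^2·0.69^4 = 15·0.0961·0.226671 = 0.326747
  f_III = C(6,2)·0.46^2·0.54^4 = 15·0.2116·0.0850306 = 0.269887
  f_IV = C(6,2)·0.79^2·0.21^4 = 15·0.6241·0.00194481 = 0.0182063
Unnormalised posteriors:
  π_I·f_I = 0.11 × 0.278939 = 0.0306833
  π_II·f_II = 0.08 × 0.326747 = 0.0261397
  π_III·f_III = 0.42 × 0.269887 = 0.113353
  π_IV·f_IV = 0.39 × 0.0182063 = 0.00710047
Marginal: 0.0306833 + 0.0261397 + 0.113353 + 0.00710047 = 0.177276
Responsibility of Segment II: 0.0261397 / 0.177276 ≈ 0.1475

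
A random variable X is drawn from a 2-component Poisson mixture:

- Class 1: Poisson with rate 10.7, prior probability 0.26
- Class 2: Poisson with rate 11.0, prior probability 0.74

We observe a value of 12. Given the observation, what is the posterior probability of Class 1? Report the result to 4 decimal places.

0.2539

P(component k | x) = π_k·f_k(x) / marginal(x), where marginal(x) = Σ_j π_j·f_j(x).
Component likelihoods at x = 12:
  p_1 = e^(−10.7)·10.7^12/12! = 0.106003
  p_2 = e^(−11.0)·11.0^12/12! = 0.10943
Unnormalised posteriors:
  π_1·p_1 = 0.26 × 0.106003 = 0.0275607
  π_2·p_2 = 0.74 × 0.10943 = 0.0809781
Denominator: 0.0275607 + 0.0809781 = 0.108539
P(Class 1 | x) ≈ 0.2539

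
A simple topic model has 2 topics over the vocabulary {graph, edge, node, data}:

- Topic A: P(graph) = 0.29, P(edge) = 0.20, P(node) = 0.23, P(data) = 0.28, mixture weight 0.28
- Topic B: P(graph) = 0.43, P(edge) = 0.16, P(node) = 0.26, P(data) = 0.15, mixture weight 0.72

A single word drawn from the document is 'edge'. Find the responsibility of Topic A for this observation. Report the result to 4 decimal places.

The responsibility of component k is π_k f_k(x) divided by Σ_j π_j f_j(x).
Evaluate each component's likelihood at the observed value:
  p_A = P(edge | comp) = 0.20
  p_B = P(edge | comp) = 0.16
Unnormalised posteriors:
  π_A·p_A = 0.28 × 0.2 = 0.056
  π_B·p_B = 0.72 × 0.16 = 0.1152
Denominator: 0.056 + 0.1152 = 0.1712
P(Topic A | x) ≈ 0.3271

0.3271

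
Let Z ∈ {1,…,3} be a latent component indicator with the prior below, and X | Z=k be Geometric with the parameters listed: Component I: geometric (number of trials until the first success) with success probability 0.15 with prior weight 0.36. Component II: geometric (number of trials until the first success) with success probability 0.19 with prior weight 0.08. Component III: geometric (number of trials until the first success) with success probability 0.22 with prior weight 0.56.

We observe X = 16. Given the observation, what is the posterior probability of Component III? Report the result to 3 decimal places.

0.356

By Bayes' theorem, P(k | x) = π_k f_k(x) / Σ_j π_j f_j(x).
Evaluate each component's likelihood at the observed value:
  f_I = 0.15·(1−0.15)^15 = 0.15·0.0873542 = 0.0131031
  f_II = 0.19·(1−0.19)^15 = 0.19·0.0423912 = 0.00805432
  f_III = 0.22·(1−0.22)^15 = 0.22·0.0240668 = 0.0052947
Multiply by the mixture weights:
  π_I·f_I = 0.36 × 0.0131031 = 0.00471713
  π_II·f_II = 0.08 × 0.00805432 = 0.000644346
  π_III·f_III = 0.56 × 0.0052947 = 0.00296503
Denominator: 0.00471713 + 0.000644346 + 0.00296503 = 0.00832651
P(Component III | x) = 0.00296503 / 0.00832651 ≈ 0.356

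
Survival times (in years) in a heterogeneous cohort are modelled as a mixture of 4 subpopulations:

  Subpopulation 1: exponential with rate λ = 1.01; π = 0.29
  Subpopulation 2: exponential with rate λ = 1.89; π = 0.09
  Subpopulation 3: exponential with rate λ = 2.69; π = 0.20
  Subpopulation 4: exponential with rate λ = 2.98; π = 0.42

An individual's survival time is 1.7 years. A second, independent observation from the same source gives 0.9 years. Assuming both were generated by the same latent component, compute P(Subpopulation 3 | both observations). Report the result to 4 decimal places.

Apply Bayes' rule: the posterior for each component is proportional to its prior times its likelihood at x.
Since both observations come from the same component, the likelihood for component k is f_k(x₁)·f_k(x₂).
  f_1 = [1.01·e^(−1.01·1.7) = 1.01·e^(−1.7170) = 0.1814] × [0.406956] = 0.0738219
  f_2 = [1.89·e^(−1.89·1.7) = 1.89·e^(−3.2130) = 0.0760455] × [0.344927] = 0.0262301
  f_3 = [2.69·e^(−2.69·1.7) = 2.69·e^(−4.5730) = 0.0277794] × [0.23896] = 0.00663818
  f_4 = [2.98·e^(−2.98·1.7) = 2.98·e^(−5.0660) = 0.0187966] × [0.20391] = 0.00383282
Multiply by the mixture weights:
  P(Z=1)·f_1 = 0.29 × 0.0738219 = 0.0214084
  P(Z=2)·f_2 = 0.09 × 0.0262301 = 0.00236071
  P(Z=3)·f_3 = 0.20 × 0.00663818 = 0.00132764
  P(Z=4)·f_4 = 0.42 × 0.00383282 = 0.00160979
Marginal: 0.0214084 + 0.00236071 + 0.00132764 + 0.00160979 = 0.0267065
So the posterior for Subpopulation 3 is 0.00132764 / 0.0267065 ≈ 0.0497.

0.0497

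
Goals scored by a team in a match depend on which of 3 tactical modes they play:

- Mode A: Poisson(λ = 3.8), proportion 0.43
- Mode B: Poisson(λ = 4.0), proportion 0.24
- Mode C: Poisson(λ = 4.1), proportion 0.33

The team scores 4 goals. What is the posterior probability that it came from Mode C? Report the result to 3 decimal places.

0.330

P(component k | x) = π_k·f_k(x) / marginal(x), where marginal(x) = Σ_j π_j·f_j(x).
Evaluate each component's likelihood at the observed value:
  p_A = 0.194359
  p_B = 0.195367
  p_C = 0.195127
Unnormalised posteriors:
  π_A·p_A = 0.43 × 0.194359 = 0.0835743
  π_B·p_B = 0.24 × 0.195367 = 0.046888
  π_C·p_C = 0.33 × 0.195127 = 0.0643918
Evidence: 0.0835743 + 0.046888 + 0.0643918 = 0.194854
Responsibility of Mode C: 0.0643918 / 0.194854 ≈ 0.330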